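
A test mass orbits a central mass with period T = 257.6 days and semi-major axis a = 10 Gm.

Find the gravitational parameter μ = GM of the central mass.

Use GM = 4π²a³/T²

Convert to SI: T = 257.6 days = 2.22566e+07 s; a = 10 Gm = 1e+10 m.
GM = 4π² · a³ / T².
GM = 4π² · (1e+10)³ / (2.22566e+07)² m³/s² ≈ 7.97e+16 m³/s² = 7.97 × 10^16 m³/s².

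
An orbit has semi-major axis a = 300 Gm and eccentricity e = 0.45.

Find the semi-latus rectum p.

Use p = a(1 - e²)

Convert to SI: a = 300 Gm = 3e+11 m.
p = a (1 − e²).
p = 3e+11 · (1 − (0.45)²) = 3e+11 · 0.7975 ≈ 2.392e+11 m = 239.2 Gm.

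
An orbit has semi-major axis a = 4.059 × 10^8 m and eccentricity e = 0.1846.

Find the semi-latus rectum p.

p = a (1 − e²).
p = 4.059e+08 · (1 − (0.1846)²) = 4.059e+08 · 0.965923 ≈ 3.921e+08 m = 3.921 × 10^8 m.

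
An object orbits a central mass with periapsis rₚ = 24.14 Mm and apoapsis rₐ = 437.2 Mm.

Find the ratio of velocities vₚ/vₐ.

Convert to SI: rₚ = 24.14 Mm = 2.414e+07 m; rₐ = 437.2 Mm = 4.372e+08 m.
Conservation of angular momentum gives rₚvₚ = rₐvₐ, so vₚ/vₐ = rₐ/rₚ.
vₚ/vₐ = 4.372e+08 / 2.414e+07 ≈ 18.11.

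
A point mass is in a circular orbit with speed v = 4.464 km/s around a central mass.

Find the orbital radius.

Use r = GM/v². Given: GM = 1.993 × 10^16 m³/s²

Convert to SI: v = 4.464 km/s = 4464 m/s.
For a circular orbit, v² = GM / r, so r = GM / v².
r = 1.993e+16 / (4464)² m ≈ 1e+09 m = 1 Gm.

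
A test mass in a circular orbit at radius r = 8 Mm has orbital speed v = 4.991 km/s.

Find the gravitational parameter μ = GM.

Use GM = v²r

Convert to SI: r = 8 Mm = 8e+06 m; v = 4.991 km/s = 4991 m/s.
For a circular orbit v² = GM/r, so GM = v² · r.
GM = (4991)² · 8e+06 m³/s² ≈ 1.993e+14 m³/s² = 1.993 × 10^14 m³/s².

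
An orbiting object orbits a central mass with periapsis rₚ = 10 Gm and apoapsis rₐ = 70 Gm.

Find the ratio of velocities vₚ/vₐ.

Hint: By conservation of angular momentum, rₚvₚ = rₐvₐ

Convert to SI: rₚ = 10 Gm = 1e+10 m; rₐ = 70 Gm = 7e+10 m.
Conservation of angular momentum gives rₚvₚ = rₐvₐ, so vₚ/vₐ = rₐ/rₚ.
vₚ/vₐ = 7e+10 / 1e+10 ≈ 7.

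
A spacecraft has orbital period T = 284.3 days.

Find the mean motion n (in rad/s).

Convert to SI: T = 284.3 days = 2.45635e+07 s.
n = 2π / T.
n = 2π / 2.45635e+07 s ≈ 2.558e-07 rad/s.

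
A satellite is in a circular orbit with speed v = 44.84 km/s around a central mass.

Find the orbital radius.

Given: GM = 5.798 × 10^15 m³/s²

Convert to SI: v = 44.84 km/s = 44840 m/s.
For a circular orbit, v² = GM / r, so r = GM / v².
r = 5.798e+15 / (44840)² m ≈ 2.884e+06 m = 2.884 Mm.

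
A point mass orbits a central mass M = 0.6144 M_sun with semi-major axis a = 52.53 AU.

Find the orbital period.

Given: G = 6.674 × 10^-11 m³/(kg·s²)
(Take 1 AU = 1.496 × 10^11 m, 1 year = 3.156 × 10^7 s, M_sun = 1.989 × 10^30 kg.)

Convert to SI: a = 52.53 AU = 7.85849e+12 m; M = 0.6144 M_sun = 1.22204e+30 kg.
GM = G · M = 6.674e-11 · 1.22204e+30 = 8.15591e+19 m³/s².
Kepler's third law: T = 2π √(a³ / GM).
Substituting a = 7.85849e+12 m and GM = 8.15591e+19 m³/s²:
T = 2π √((7.85849e+12)³ / 8.15591e+19) s
T ≈ 1.533e+10 s = 485.6 years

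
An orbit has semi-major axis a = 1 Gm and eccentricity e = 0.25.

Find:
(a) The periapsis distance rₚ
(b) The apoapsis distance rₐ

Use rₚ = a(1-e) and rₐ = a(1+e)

Convert to SI: a = 1 Gm = 1e+09 m.
(a) rₚ = a(1 − e) = 1e+09 · (1 − 0.25) = 1e+09 · 0.75 ≈ 7.5e+08 m = 750 Mm.
(b) rₐ = a(1 + e) = 1e+09 · (1 + 0.25) = 1e+09 · 1.25 ≈ 1.25e+09 m = 1.25 Gm.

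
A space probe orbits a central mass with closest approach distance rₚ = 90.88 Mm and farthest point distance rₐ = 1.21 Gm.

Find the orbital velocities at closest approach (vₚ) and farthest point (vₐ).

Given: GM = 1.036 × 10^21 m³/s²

Convert to SI: rₚ = 90.88 Mm = 9.088e+07 m; rₐ = 1.21 Gm = 1.21e+09 m.
Use the vis-viva equation v² = GM(2/r − 1/a) with a = (rₚ + rₐ)/2 = (9.088e+07 + 1.21e+09)/2 = 6.5044e+08 m.
vₚ = √(GM · (2/rₚ − 1/a)) = √(1.036e+21 · (2/9.088e+07 − 1/6.5044e+08)) m/s ≈ 4.605e+06 m/s = 4605 km/s.
vₐ = √(GM · (2/rₐ − 1/a)) = √(1.036e+21 · (2/1.21e+09 − 1/6.5044e+08)) m/s ≈ 3.459e+05 m/s = 345.9 km/s.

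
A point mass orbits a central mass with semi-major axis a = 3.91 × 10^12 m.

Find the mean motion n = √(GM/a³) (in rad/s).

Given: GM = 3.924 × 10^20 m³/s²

n = √(GM / a³).
n = √(3.924e+20 / (3.91e+12)³) rad/s ≈ 2.562e-09 rad/s.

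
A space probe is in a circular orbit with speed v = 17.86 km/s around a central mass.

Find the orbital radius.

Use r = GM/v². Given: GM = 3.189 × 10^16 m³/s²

Convert to SI: v = 17.86 km/s = 17860 m/s.
For a circular orbit, v² = GM / r, so r = GM / v².
r = 3.189e+16 / (17860)² m ≈ 9.998e+07 m = 99.98 Mm.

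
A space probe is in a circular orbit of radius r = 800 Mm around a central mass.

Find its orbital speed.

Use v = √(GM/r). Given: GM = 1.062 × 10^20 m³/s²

Convert to SI: r = 800 Mm = 8e+08 m.
For a circular orbit, gravity supplies the centripetal force, so v = √(GM / r).
v = √(1.062e+20 / 8e+08) m/s ≈ 3.643e+05 m/s = 364.3 km/s.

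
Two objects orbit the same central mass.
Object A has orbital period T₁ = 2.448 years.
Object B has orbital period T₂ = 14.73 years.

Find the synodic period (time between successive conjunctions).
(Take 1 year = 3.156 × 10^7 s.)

Convert to SI: T₁ = 2.448 years = 7.72589e+07 s; T₂ = 14.73 years = 4.64879e+08 s.
T_syn = |T₁ · T₂ / (T₁ − T₂)|.
T_syn = |7.72589e+07 · 4.64879e+08 / (7.72589e+07 − 4.64879e+08)| s ≈ 9.266e+07 s = 2.936 years.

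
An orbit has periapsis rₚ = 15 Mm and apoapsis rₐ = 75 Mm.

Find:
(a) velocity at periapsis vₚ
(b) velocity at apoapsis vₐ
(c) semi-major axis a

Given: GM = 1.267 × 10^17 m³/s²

Convert to SI: rₚ = 15 Mm = 1.5e+07 m; rₐ = 75 Mm = 7.5e+07 m.
(a) With a = (rₚ + rₐ)/2 = 4.5e+07 m, vₚ = √(GM (2/rₚ − 1/a)) = √(1.267e+17 · (2/1.5e+07 − 1/4.5e+07)) m/s ≈ 1.186e+05 m/s
(b) With a = (rₚ + rₐ)/2 = 4.5e+07 m, vₐ = √(GM (2/rₐ − 1/a)) = √(1.267e+17 · (2/7.5e+07 − 1/4.5e+07)) m/s ≈ 2.373e+04 m/s
(c) a = (rₚ + rₐ)/2 = (1.5e+07 + 7.5e+07)/2 ≈ 4.5e+07 m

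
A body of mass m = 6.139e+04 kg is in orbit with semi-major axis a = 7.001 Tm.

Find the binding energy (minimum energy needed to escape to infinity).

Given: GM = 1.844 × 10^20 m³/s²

Convert to SI: a = 7.001 Tm = 7.001e+12 m.
Total orbital energy is E = −GMm/(2a); binding energy is E_bind = −E = GMm/(2a).
E_bind = 1.844e+20 · 6.139e+04 / (2 · 7.001e+12) J ≈ 8.085e+11 J = 808.5 GJ.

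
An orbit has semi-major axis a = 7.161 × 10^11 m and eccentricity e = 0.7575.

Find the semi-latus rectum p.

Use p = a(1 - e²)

p = a (1 − e²).
p = 7.161e+11 · (1 − (0.7575)²) = 7.161e+11 · 0.426194 ≈ 3.052e+11 m = 3.052 × 10^11 m.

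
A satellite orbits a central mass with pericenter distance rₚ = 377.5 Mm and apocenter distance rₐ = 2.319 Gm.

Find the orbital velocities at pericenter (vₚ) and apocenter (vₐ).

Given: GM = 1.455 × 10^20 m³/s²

Convert to SI: rₚ = 377.5 Mm = 3.775e+08 m; rₐ = 2.319 Gm = 2.319e+09 m.
Use the vis-viva equation v² = GM(2/r − 1/a) with a = (rₚ + rₐ)/2 = (3.775e+08 + 2.319e+09)/2 = 1.34825e+09 m.
vₚ = √(GM · (2/rₚ − 1/a)) = √(1.455e+20 · (2/3.775e+08 − 1/1.34825e+09)) m/s ≈ 8.142e+05 m/s = 814.2 km/s.
vₐ = √(GM · (2/rₐ − 1/a)) = √(1.455e+20 · (2/2.319e+09 − 1/1.34825e+09)) m/s ≈ 1.325e+05 m/s = 132.5 km/s.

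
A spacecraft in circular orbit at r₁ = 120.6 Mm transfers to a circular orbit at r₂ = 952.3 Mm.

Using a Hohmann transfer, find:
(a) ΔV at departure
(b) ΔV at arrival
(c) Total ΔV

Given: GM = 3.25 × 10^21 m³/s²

Convert to SI: r₁ = 120.6 Mm = 1.206e+08 m; r₂ = 952.3 Mm = 9.523e+08 m.
Transfer semi-major axis: a_t = (r₁ + r₂)/2 = (1.206e+08 + 9.523e+08)/2 = 5.3645e+08 m.
Circular speeds: v₁ = √(GM/r₁) = 5.1912e+06 m/s, v₂ = √(GM/r₂) = 1.84737e+06 m/s.
Transfer speeds (vis-viva v² = GM(2/r − 1/a_t)): v₁ᵗ = 6.91656e+06 m/s, v₂ᵗ = 875919 m/s.
(a) ΔV₁ = |v₁ᵗ − v₁| ≈ 1.725e+06 m/s = 1725 km/s.
(b) ΔV₂ = |v₂ − v₂ᵗ| ≈ 9.715e+05 m/s = 971.5 km/s.
(c) ΔV_total = ΔV₁ + ΔV₂ ≈ 2.697e+06 m/s = 2697 km/s.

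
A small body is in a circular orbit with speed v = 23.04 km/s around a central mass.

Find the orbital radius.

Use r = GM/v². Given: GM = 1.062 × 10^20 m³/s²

Convert to SI: v = 23.04 km/s = 23040 m/s.
For a circular orbit, v² = GM / r, so r = GM / v².
r = 1.062e+20 / (23040)² m ≈ 2.001e+11 m = 200.1 Gm.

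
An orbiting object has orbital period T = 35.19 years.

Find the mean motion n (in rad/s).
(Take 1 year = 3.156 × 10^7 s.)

Convert to SI: T = 35.19 years = 1.1106e+09 s.
n = 2π / T.
n = 2π / 1.1106e+09 s ≈ 5.657e-09 rad/s.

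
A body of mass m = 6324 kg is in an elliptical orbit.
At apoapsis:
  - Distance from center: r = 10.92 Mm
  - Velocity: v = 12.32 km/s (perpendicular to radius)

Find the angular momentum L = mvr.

Convert to SI: r = 10.92 Mm = 1.092e+07 m; v = 12.32 km/s = 12320 m/s.
Since v is perpendicular to r, L = m · v · r.
L = 6324 · 12320 · 1.092e+07 kg·m²/s ≈ 8.508e+14 kg·m²/s.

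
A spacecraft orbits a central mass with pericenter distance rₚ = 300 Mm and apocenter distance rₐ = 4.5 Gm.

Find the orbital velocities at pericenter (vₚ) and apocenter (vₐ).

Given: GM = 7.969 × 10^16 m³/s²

Convert to SI: rₚ = 300 Mm = 3e+08 m; rₐ = 4.5 Gm = 4.5e+09 m.
Use the vis-viva equation v² = GM(2/r − 1/a) with a = (rₚ + rₐ)/2 = (3e+08 + 4.5e+09)/2 = 2.4e+09 m.
vₚ = √(GM · (2/rₚ − 1/a)) = √(7.969e+16 · (2/3e+08 − 1/2.4e+09)) m/s ≈ 2.232e+04 m/s = 22.32 km/s.
vₐ = √(GM · (2/rₐ − 1/a)) = √(7.969e+16 · (2/4.5e+09 − 1/2.4e+09)) m/s ≈ 1488 m/s = 1.488 km/s.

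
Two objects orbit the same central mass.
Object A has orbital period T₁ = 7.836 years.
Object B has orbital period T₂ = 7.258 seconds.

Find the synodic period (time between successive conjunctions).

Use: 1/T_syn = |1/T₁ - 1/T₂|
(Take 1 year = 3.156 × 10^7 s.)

Convert to SI: T₁ = 7.836 years = 2.47304e+08 s.
T_syn = |T₁ · T₂ / (T₁ − T₂)|.
T_syn = |2.47304e+08 · 7.258 / (2.47304e+08 − 7.258)| s ≈ 7.258 s = 7.258 seconds.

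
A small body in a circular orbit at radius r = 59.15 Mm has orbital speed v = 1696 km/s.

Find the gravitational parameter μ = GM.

Convert to SI: r = 59.15 Mm = 5.915e+07 m; v = 1696 km/s = 1.696e+06 m/s.
For a circular orbit v² = GM/r, so GM = v² · r.
GM = (1.696e+06)² · 5.915e+07 m³/s² ≈ 1.701e+20 m³/s² = 1.701 × 10^20 m³/s².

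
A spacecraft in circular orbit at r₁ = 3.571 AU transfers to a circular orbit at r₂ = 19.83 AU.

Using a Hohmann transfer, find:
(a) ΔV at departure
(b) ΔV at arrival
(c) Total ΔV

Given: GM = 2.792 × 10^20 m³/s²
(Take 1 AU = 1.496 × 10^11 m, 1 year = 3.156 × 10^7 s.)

Convert to SI: r₁ = 3.571 AU = 5.34222e+11 m; r₂ = 19.83 AU = 2.96657e+12 m.
Transfer semi-major axis: a_t = (r₁ + r₂)/2 = (5.34222e+11 + 2.96657e+12)/2 = 1.75039e+12 m.
Circular speeds: v₁ = √(GM/r₁) = 22861.1 m/s, v₂ = √(GM/r₂) = 9701.31 m/s.
Transfer speeds (vis-viva v² = GM(2/r − 1/a_t)): v₁ᵗ = 29761.6 m/s, v₂ᵗ = 5359.49 m/s.
(a) ΔV₁ = |v₁ᵗ − v₁| ≈ 6900 m/s = 1.456 AU/year.
(b) ΔV₂ = |v₂ − v₂ᵗ| ≈ 4342 m/s = 0.916 AU/year.
(c) ΔV_total = ΔV₁ + ΔV₂ ≈ 1.124e+04 m/s = 2.372 AU/year.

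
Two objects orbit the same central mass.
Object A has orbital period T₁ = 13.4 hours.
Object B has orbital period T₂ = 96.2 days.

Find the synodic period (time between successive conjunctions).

Convert to SI: T₁ = 13.4 hours = 48240 s; T₂ = 96.2 days = 8.31168e+06 s.
T_syn = |T₁ · T₂ / (T₁ − T₂)|.
T_syn = |48240 · 8.31168e+06 / (48240 − 8.31168e+06)| s ≈ 4.852e+04 s = 13.48 hours.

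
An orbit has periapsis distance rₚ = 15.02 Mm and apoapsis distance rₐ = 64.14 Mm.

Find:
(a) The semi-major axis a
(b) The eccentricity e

Convert to SI: rₚ = 15.02 Mm = 1.502e+07 m; rₐ = 64.14 Mm = 6.414e+07 m.
(a) a = (rₚ + rₐ) / 2 = (1.502e+07 + 6.414e+07) / 2 ≈ 3.958e+07 m = 39.58 Mm.
(b) e = (rₐ − rₚ) / (rₐ + rₚ) = (6.414e+07 − 1.502e+07) / (6.414e+07 + 1.502e+07) ≈ 0.6205.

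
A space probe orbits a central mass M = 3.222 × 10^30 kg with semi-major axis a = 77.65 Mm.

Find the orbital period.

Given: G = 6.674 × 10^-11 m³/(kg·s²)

Convert to SI: a = 77.65 Mm = 7.765e+07 m.
GM = G · M = 6.674e-11 · 3.222e+30 = 2.15036e+20 m³/s².
Kepler's third law: T = 2π √(a³ / GM).
Substituting a = 7.765e+07 m and GM = 2.15036e+20 m³/s²:
T = 2π √((7.765e+07)³ / 2.15036e+20) s
T ≈ 293.2 s = 4.886 minutes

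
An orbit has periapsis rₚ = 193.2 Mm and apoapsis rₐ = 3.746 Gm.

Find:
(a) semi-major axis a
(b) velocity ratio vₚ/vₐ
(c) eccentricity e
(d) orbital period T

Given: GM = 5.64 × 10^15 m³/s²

Convert to SI: rₚ = 193.2 Mm = 1.932e+08 m; rₐ = 3.746 Gm = 3.746e+09 m.
(a) a = (rₚ + rₐ)/2 = (1.932e+08 + 3.746e+09)/2 ≈ 1.97e+09 m
(b) Conservation of angular momentum (rₚvₚ = rₐvₐ) gives vₚ/vₐ = rₐ/rₚ = 3.746e+09/1.932e+08 ≈ 19.39
(c) e = (rₐ − rₚ)/(rₐ + rₚ) = (3.746e+09 − 1.932e+08)/(3.746e+09 + 1.932e+08) ≈ 0.9019
(d) With a = (rₚ + rₐ)/2 = 1.9696e+09 m, T = 2π √(a³/GM) = 2π √((1.9696e+09)³/5.64e+15) s ≈ 7.313e+06 s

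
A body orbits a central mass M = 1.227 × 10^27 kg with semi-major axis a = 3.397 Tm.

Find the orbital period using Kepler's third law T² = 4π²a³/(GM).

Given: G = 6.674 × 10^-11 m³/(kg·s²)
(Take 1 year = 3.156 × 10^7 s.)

Convert to SI: a = 3.397 Tm = 3.397e+12 m.
GM = G · M = 6.674e-11 · 1.227e+27 = 8.189e+16 m³/s².
Kepler's third law: T = 2π √(a³ / GM).
Substituting a = 3.397e+12 m and GM = 8.189e+16 m³/s²:
T = 2π √((3.397e+12)³ / 8.189e+16) s
T ≈ 1.375e+11 s = 4356 years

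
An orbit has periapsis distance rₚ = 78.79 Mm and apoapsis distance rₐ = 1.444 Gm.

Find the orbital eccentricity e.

Convert to SI: rₚ = 78.79 Mm = 7.879e+07 m; rₐ = 1.444 Gm = 1.444e+09 m.
e = (rₐ − rₚ) / (rₐ + rₚ).
e = (1.444e+09 − 7.879e+07) / (1.444e+09 + 7.879e+07) = 1.36521e+09 / 1.52279e+09 ≈ 0.8965.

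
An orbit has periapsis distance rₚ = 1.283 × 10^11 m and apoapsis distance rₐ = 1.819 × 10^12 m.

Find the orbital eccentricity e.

e = (rₐ − rₚ) / (rₐ + rₚ).
e = (1.819e+12 − 1.283e+11) / (1.819e+12 + 1.283e+11) = 1.6907e+12 / 1.9473e+12 ≈ 0.8682.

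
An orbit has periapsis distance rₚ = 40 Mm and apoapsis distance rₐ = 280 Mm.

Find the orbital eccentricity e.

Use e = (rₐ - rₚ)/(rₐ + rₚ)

Convert to SI: rₚ = 40 Mm = 4e+07 m; rₐ = 280 Mm = 2.8e+08 m.
e = (rₐ − rₚ) / (rₐ + rₚ).
e = (2.8e+08 − 4e+07) / (2.8e+08 + 4e+07) = 2.4e+08 / 3.2e+08 ≈ 0.75.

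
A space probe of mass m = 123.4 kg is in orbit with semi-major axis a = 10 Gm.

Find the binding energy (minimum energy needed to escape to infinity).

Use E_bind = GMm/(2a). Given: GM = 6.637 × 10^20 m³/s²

Convert to SI: a = 10 Gm = 1e+10 m.
Total orbital energy is E = −GMm/(2a); binding energy is E_bind = −E = GMm/(2a).
E_bind = 6.637e+20 · 123.4 / (2 · 1e+10) J ≈ 4.095e+12 J = 4.095 TJ.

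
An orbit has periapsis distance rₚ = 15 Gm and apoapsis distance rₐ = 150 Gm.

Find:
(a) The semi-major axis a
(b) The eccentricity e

Convert to SI: rₚ = 15 Gm = 1.5e+10 m; rₐ = 150 Gm = 1.5e+11 m.
(a) a = (rₚ + rₐ) / 2 = (1.5e+10 + 1.5e+11) / 2 ≈ 8.25e+10 m = 82.5 Gm.
(b) e = (rₐ − rₚ) / (rₐ + rₚ) = (1.5e+11 − 1.5e+10) / (1.5e+11 + 1.5e+10) ≈ 0.8182.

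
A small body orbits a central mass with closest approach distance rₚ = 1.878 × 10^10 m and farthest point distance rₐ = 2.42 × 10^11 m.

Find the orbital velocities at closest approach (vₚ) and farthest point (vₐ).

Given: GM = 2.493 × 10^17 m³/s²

Use the vis-viva equation v² = GM(2/r − 1/a) with a = (rₚ + rₐ)/2 = (1.878e+10 + 2.42e+11)/2 = 1.3039e+11 m.
vₚ = √(GM · (2/rₚ − 1/a)) = √(2.493e+17 · (2/1.878e+10 − 1/1.3039e+11)) m/s ≈ 4964 m/s = 4.964 km/s.
vₐ = √(GM · (2/rₐ − 1/a)) = √(2.493e+17 · (2/2.42e+11 − 1/1.3039e+11)) m/s ≈ 385.2 m/s = 385.2 m/s.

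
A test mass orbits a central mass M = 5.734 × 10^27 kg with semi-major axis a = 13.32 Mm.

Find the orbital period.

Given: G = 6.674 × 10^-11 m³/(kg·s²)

Convert to SI: a = 13.32 Mm = 1.332e+07 m.
GM = G · M = 6.674e-11 · 5.734e+27 = 3.82687e+17 m³/s².
Kepler's third law: T = 2π √(a³ / GM).
Substituting a = 1.332e+07 m and GM = 3.82687e+17 m³/s²:
T = 2π √((1.332e+07)³ / 3.82687e+17) s
T ≈ 493.8 s = 8.229 minutes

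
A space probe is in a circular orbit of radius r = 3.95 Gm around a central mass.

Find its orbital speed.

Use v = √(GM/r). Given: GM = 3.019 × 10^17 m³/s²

Convert to SI: r = 3.95 Gm = 3.95e+09 m.
For a circular orbit, gravity supplies the centripetal force, so v = √(GM / r).
v = √(3.019e+17 / 3.95e+09) m/s ≈ 8742 m/s = 8.742 km/s.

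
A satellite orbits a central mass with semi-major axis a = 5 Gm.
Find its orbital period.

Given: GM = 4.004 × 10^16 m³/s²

Convert to SI: a = 5 Gm = 5e+09 m.
Kepler's third law: T = 2π √(a³ / GM).
Substituting a = 5e+09 m and GM = 4.004e+16 m³/s²:
T = 2π √((5e+09)³ / 4.004e+16) s
T ≈ 1.11e+07 s = 128.5 days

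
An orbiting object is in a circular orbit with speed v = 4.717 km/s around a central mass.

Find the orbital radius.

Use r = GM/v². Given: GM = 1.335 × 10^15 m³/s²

Convert to SI: v = 4.717 km/s = 4717 m/s.
For a circular orbit, v² = GM / r, so r = GM / v².
r = 1.335e+15 / (4717)² m ≈ 6e+07 m = 60 Mm.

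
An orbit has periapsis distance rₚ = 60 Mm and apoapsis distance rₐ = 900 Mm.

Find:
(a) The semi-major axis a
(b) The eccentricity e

Convert to SI: rₚ = 60 Mm = 6e+07 m; rₐ = 900 Mm = 9e+08 m.
(a) a = (rₚ + rₐ) / 2 = (6e+07 + 9e+08) / 2 ≈ 4.8e+08 m = 480 Mm.
(b) e = (rₐ − rₚ) / (rₐ + rₚ) = (9e+08 − 6e+07) / (9e+08 + 6e+07) ≈ 0.875.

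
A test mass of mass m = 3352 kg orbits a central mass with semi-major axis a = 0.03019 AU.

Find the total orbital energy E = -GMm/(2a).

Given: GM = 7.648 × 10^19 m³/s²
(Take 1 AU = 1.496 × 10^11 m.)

Convert to SI: a = 0.03019 AU = 4.51642e+09 m.
E = −GMm / (2a).
E = −7.648e+19 · 3352 / (2 · 4.51642e+09) J ≈ -2.838e+13 J = -28.38 TJ.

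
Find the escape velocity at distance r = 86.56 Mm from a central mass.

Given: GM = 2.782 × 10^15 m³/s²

Convert to SI: r = 86.56 Mm = 8.656e+07 m.
Escape velocity comes from setting total energy to zero: ½v² − GM/r = 0 ⇒ v_esc = √(2GM / r).
v_esc = √(2 · 2.782e+15 / 8.656e+07) m/s ≈ 8017 m/s = 8.017 km/s.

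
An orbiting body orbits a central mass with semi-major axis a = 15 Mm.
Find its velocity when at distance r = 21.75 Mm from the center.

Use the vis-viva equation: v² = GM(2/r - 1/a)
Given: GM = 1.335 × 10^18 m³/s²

Convert to SI: a = 15 Mm = 1.5e+07 m; r = 21.75 Mm = 2.175e+07 m.
Vis-viva: v = √(GM · (2/r − 1/a)).
2/r − 1/a = 2/2.175e+07 − 1/1.5e+07 = 2.52874e-08 m⁻¹.
v = √(1.335e+18 · 2.52874e-08) m/s ≈ 1.837e+05 m/s = 183.7 km/s.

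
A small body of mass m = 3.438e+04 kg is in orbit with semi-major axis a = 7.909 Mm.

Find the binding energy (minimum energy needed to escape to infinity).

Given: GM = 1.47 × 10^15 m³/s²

Convert to SI: a = 7.909 Mm = 7.909e+06 m.
Total orbital energy is E = −GMm/(2a); binding energy is E_bind = −E = GMm/(2a).
E_bind = 1.47e+15 · 3.438e+04 / (2 · 7.909e+06) J ≈ 3.195e+12 J = 3.195 TJ.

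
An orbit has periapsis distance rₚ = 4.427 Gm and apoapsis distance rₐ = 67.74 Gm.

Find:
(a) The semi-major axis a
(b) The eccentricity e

Convert to SI: rₚ = 4.427 Gm = 4.427e+09 m; rₐ = 67.74 Gm = 6.774e+10 m.
(a) a = (rₚ + rₐ) / 2 = (4.427e+09 + 6.774e+10) / 2 ≈ 3.608e+10 m = 36.08 Gm.
(b) e = (rₐ − rₚ) / (rₐ + rₚ) = (6.774e+10 − 4.427e+09) / (6.774e+10 + 4.427e+09) ≈ 0.8773.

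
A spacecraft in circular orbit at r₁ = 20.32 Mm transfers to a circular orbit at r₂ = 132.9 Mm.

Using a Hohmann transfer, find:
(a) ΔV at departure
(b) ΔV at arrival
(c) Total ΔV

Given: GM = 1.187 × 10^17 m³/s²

Convert to SI: r₁ = 20.32 Mm = 2.032e+07 m; r₂ = 132.9 Mm = 1.329e+08 m.
Transfer semi-major axis: a_t = (r₁ + r₂)/2 = (2.032e+07 + 1.329e+08)/2 = 7.661e+07 m.
Circular speeds: v₁ = √(GM/r₁) = 76429.9 m/s, v₂ = √(GM/r₂) = 29885.7 m/s.
Transfer speeds (vis-viva v² = GM(2/r − 1/a_t)): v₁ᵗ = 100666 m/s, v₂ᵗ = 15391.5 m/s.
(a) ΔV₁ = |v₁ᵗ − v₁| ≈ 2.424e+04 m/s = 24.24 km/s.
(b) ΔV₂ = |v₂ − v₂ᵗ| ≈ 1.449e+04 m/s = 14.49 km/s.
(c) ΔV_total = ΔV₁ + ΔV₂ ≈ 3.873e+04 m/s = 38.73 km/s.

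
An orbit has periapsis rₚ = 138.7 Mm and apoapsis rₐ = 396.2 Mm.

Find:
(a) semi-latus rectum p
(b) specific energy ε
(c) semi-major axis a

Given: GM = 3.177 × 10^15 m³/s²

Convert to SI: rₚ = 138.7 Mm = 1.387e+08 m; rₐ = 396.2 Mm = 3.962e+08 m.
(a) From a = (rₚ + rₐ)/2 = 2.6745e+08 m and e = (rₐ − rₚ)/(rₐ + rₚ) = 0.481398, p = a(1 − e²) = 2.6745e+08 · (1 − (0.481398)²) ≈ 2.055e+08 m
(b) With a = (rₚ + rₐ)/2 = 2.6745e+08 m, ε = −GM/(2a) = −3.177e+15/(2 · 2.6745e+08) J/kg ≈ -5.939e+06 J/kg
(c) a = (rₚ + rₐ)/2 = (1.387e+08 + 3.962e+08)/2 ≈ 2.674e+08 m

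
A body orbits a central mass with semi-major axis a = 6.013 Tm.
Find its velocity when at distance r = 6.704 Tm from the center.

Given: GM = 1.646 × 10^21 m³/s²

Convert to SI: a = 6.013 Tm = 6.013e+12 m; r = 6.704 Tm = 6.704e+12 m.
Vis-viva: v = √(GM · (2/r − 1/a)).
2/r − 1/a = 2/6.704e+12 − 1/6.013e+12 = 1.32023e-13 m⁻¹.
v = √(1.646e+21 · 1.32023e-13) m/s ≈ 1.474e+04 m/s = 14.74 km/s.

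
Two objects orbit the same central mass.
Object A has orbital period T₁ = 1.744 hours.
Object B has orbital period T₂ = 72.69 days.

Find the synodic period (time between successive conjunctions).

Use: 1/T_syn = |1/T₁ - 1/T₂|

Convert to SI: T₁ = 1.744 hours = 6278.4 s; T₂ = 72.69 days = 6.28042e+06 s.
T_syn = |T₁ · T₂ / (T₁ − T₂)|.
T_syn = |6278.4 · 6.28042e+06 / (6278.4 − 6.28042e+06)| s ≈ 6285 s = 1.746 hours.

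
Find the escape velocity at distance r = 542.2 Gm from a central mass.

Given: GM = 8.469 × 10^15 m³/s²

Convert to SI: r = 542.2 Gm = 5.422e+11 m.
Escape velocity comes from setting total energy to zero: ½v² − GM/r = 0 ⇒ v_esc = √(2GM / r).
v_esc = √(2 · 8.469e+15 / 5.422e+11) m/s ≈ 176.7 m/s = 176.7 m/s.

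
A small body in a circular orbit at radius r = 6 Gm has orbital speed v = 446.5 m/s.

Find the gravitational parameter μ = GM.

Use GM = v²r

Convert to SI: r = 6 Gm = 6e+09 m.
For a circular orbit v² = GM/r, so GM = v² · r.
GM = (446.5)² · 6e+09 m³/s² ≈ 1.196e+15 m³/s² = 1.196 × 10^15 m³/s².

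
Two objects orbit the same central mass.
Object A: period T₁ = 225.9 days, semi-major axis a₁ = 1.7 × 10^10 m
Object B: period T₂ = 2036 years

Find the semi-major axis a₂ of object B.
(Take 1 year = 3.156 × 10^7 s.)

Convert to SI: T₁ = 225.9 days = 1.95178e+07 s; T₂ = 2036 years = 6.42562e+10 s.
Kepler's third law: (T₁/T₂)² = (a₁/a₂)³ ⇒ a₂ = a₁ · (T₂/T₁)^(2/3).
T₂/T₁ = 6.42562e+10 / 1.95178e+07 = 3292.19.
a₂ = 1.7e+10 · (3292.19)^(2/3) m ≈ 3.762e+12 m = 3.762 × 10^12 m.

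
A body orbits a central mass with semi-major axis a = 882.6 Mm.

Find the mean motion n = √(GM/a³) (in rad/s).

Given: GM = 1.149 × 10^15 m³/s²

Convert to SI: a = 882.6 Mm = 8.826e+08 m.
n = √(GM / a³).
n = √(1.149e+15 / (8.826e+08)³) rad/s ≈ 1.293e-06 rad/s.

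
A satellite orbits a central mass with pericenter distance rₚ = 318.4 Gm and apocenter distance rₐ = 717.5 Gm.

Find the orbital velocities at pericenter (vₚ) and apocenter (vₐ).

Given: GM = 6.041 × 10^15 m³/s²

Convert to SI: rₚ = 318.4 Gm = 3.184e+11 m; rₐ = 717.5 Gm = 7.175e+11 m.
Use the vis-viva equation v² = GM(2/r − 1/a) with a = (rₚ + rₐ)/2 = (3.184e+11 + 7.175e+11)/2 = 5.1795e+11 m.
vₚ = √(GM · (2/rₚ − 1/a)) = √(6.041e+15 · (2/3.184e+11 − 1/5.1795e+11)) m/s ≈ 162.1 m/s = 162.1 m/s.
vₐ = √(GM · (2/rₐ − 1/a)) = √(6.041e+15 · (2/7.175e+11 − 1/5.1795e+11)) m/s ≈ 71.94 m/s = 71.94 m/s.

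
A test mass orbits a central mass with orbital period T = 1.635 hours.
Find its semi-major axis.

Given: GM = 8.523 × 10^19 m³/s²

Convert to SI: T = 1.635 hours = 5886 s.
Invert Kepler's third law: a = (GM · T² / (4π²))^(1/3).
Substituting T = 5886 s and GM = 8.523e+19 m³/s²:
a = (8.523e+19 · (5886)² / (4π²))^(1/3) m
a ≈ 4.213e+08 m = 421.3 Mm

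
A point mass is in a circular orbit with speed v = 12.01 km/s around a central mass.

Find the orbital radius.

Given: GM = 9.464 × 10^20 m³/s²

Convert to SI: v = 12.01 km/s = 12010 m/s.
For a circular orbit, v² = GM / r, so r = GM / v².
r = 9.464e+20 / (12010)² m ≈ 6.561e+12 m = 6.561 Tm.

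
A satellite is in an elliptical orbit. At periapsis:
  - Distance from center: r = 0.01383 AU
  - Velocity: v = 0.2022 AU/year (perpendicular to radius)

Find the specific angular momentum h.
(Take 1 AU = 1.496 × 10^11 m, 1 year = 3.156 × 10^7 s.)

Convert to SI: r = 0.01383 AU = 2.06897e+09 m; v = 0.2022 AU/year = 958.464 m/s.
With v perpendicular to r, h = r · v.
h = 2.06897e+09 · 958.464 m²/s ≈ 1.983e+12 m²/s.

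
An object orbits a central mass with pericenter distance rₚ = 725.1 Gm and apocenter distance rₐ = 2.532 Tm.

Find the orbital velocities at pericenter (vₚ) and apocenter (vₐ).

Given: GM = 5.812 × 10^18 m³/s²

Convert to SI: rₚ = 725.1 Gm = 7.251e+11 m; rₐ = 2.532 Tm = 2.532e+12 m.
Use the vis-viva equation v² = GM(2/r − 1/a) with a = (rₚ + rₐ)/2 = (7.251e+11 + 2.532e+12)/2 = 1.62855e+12 m.
vₚ = √(GM · (2/rₚ − 1/a)) = √(5.812e+18 · (2/7.251e+11 − 1/1.62855e+12)) m/s ≈ 3530 m/s = 3.53 km/s.
vₐ = √(GM · (2/rₐ − 1/a)) = √(5.812e+18 · (2/2.532e+12 − 1/1.62855e+12)) m/s ≈ 1011 m/s = 1.011 km/s.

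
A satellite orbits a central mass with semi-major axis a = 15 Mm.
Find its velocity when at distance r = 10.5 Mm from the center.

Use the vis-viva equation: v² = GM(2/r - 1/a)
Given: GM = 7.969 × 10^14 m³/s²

Convert to SI: a = 15 Mm = 1.5e+07 m; r = 10.5 Mm = 1.05e+07 m.
Vis-viva: v = √(GM · (2/r − 1/a)).
2/r − 1/a = 2/1.05e+07 − 1/1.5e+07 = 1.2381e-07 m⁻¹.
v = √(7.969e+14 · 1.2381e-07) m/s ≈ 9933 m/s = 9.933 km/s.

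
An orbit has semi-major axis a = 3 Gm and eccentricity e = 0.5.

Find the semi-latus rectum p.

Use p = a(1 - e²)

Convert to SI: a = 3 Gm = 3e+09 m.
p = a (1 − e²).
p = 3e+09 · (1 − (0.5)²) = 3e+09 · 0.75 ≈ 2.25e+09 m = 2.25 Gm.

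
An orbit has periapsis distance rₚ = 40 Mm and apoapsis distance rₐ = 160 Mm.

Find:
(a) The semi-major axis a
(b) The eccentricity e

Convert to SI: rₚ = 40 Mm = 4e+07 m; rₐ = 160 Mm = 1.6e+08 m.
(a) a = (rₚ + rₐ) / 2 = (4e+07 + 1.6e+08) / 2 ≈ 1e+08 m = 100 Mm.
(b) e = (rₐ − rₚ) / (rₐ + rₚ) = (1.6e+08 − 4e+07) / (1.6e+08 + 4e+07) ≈ 0.6.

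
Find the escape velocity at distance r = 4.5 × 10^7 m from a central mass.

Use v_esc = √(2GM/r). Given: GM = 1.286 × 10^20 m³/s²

Escape velocity comes from setting total energy to zero: ½v² − GM/r = 0 ⇒ v_esc = √(2GM / r).
v_esc = √(2 · 1.286e+20 / 4.5e+07) m/s ≈ 2.391e+06 m/s = 2391 km/s.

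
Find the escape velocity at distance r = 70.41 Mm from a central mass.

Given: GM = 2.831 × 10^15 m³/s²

Convert to SI: r = 70.41 Mm = 7.041e+07 m.
Escape velocity comes from setting total energy to zero: ½v² − GM/r = 0 ⇒ v_esc = √(2GM / r).
v_esc = √(2 · 2.831e+15 / 7.041e+07) m/s ≈ 8967 m/s = 8.967 km/s.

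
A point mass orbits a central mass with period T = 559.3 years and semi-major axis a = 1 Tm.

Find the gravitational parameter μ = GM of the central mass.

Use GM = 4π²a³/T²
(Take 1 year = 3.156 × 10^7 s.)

Convert to SI: T = 559.3 years = 1.76515e+10 s; a = 1 Tm = 1e+12 m.
GM = 4π² · a³ / T².
GM = 4π² · (1e+12)³ / (1.76515e+10)² m³/s² ≈ 1.267e+17 m³/s² = 1.267 × 10^17 m³/s².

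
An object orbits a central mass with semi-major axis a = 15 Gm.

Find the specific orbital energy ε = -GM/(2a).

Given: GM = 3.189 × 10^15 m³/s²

Convert to SI: a = 15 Gm = 1.5e+10 m.
ε = −GM / (2a).
ε = −3.189e+15 / (2 · 1.5e+10) J/kg ≈ -1.063e+05 J/kg = -106.3 kJ/kg.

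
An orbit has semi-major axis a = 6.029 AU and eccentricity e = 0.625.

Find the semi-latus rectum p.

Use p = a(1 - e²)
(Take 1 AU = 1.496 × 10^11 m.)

Convert to SI: a = 6.029 AU = 9.01938e+11 m.
p = a (1 − e²).
p = 9.01938e+11 · (1 − (0.625)²) = 9.01938e+11 · 0.609375 ≈ 5.496e+11 m = 3.674 AU.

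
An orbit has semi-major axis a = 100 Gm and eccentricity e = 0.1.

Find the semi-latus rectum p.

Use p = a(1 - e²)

Convert to SI: a = 100 Gm = 1e+11 m.
p = a (1 − e²).
p = 1e+11 · (1 − (0.1)²) = 1e+11 · 0.99 ≈ 9.9e+10 m = 99 Gm.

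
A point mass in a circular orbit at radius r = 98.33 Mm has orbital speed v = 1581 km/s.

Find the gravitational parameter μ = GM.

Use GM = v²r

Convert to SI: r = 98.33 Mm = 9.833e+07 m; v = 1581 km/s = 1.581e+06 m/s.
For a circular orbit v² = GM/r, so GM = v² · r.
GM = (1.581e+06)² · 9.833e+07 m³/s² ≈ 2.458e+20 m³/s² = 2.458 × 10^20 m³/s².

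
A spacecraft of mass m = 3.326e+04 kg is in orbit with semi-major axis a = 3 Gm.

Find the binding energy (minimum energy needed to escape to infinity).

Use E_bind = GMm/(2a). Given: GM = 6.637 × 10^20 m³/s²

Convert to SI: a = 3 Gm = 3e+09 m.
Total orbital energy is E = −GMm/(2a); binding energy is E_bind = −E = GMm/(2a).
E_bind = 6.637e+20 · 3.326e+04 / (2 · 3e+09) J ≈ 3.679e+15 J = 3.679 PJ.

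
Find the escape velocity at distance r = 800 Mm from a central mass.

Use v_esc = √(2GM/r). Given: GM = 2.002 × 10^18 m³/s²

Convert to SI: r = 800 Mm = 8e+08 m.
Escape velocity comes from setting total energy to zero: ½v² − GM/r = 0 ⇒ v_esc = √(2GM / r).
v_esc = √(2 · 2.002e+18 / 8e+08) m/s ≈ 7.075e+04 m/s = 70.75 km/s.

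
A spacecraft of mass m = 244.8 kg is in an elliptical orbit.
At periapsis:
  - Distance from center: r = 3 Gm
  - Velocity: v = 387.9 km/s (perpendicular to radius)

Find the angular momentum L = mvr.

Convert to SI: r = 3 Gm = 3e+09 m; v = 387.9 km/s = 387900 m/s.
Since v is perpendicular to r, L = m · v · r.
L = 244.8 · 387900 · 3e+09 kg·m²/s ≈ 2.849e+17 kg·m²/s.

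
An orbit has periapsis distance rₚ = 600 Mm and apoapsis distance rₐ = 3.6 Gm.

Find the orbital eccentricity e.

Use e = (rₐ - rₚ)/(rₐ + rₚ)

Convert to SI: rₚ = 600 Mm = 6e+08 m; rₐ = 3.6 Gm = 3.6e+09 m.
e = (rₐ − rₚ) / (rₐ + rₚ).
e = (3.6e+09 − 6e+08) / (3.6e+09 + 6e+08) = 3e+09 / 4.2e+09 ≈ 0.7143.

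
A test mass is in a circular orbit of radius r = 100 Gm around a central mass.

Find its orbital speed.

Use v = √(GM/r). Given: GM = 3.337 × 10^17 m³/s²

Convert to SI: r = 100 Gm = 1e+11 m.
For a circular orbit, gravity supplies the centripetal force, so v = √(GM / r).
v = √(3.337e+17 / 1e+11) m/s ≈ 1827 m/s = 1.827 km/s.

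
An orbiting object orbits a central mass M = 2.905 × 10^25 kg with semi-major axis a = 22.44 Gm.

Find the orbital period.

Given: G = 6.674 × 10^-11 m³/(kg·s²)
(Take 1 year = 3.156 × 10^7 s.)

Convert to SI: a = 22.44 Gm = 2.244e+10 m.
GM = G · M = 6.674e-11 · 2.905e+25 = 1.9388e+15 m³/s².
Kepler's third law: T = 2π √(a³ / GM).
Substituting a = 2.244e+10 m and GM = 1.9388e+15 m³/s²:
T = 2π √((2.244e+10)³ / 1.9388e+15) s
T ≈ 4.797e+08 s = 15.2 years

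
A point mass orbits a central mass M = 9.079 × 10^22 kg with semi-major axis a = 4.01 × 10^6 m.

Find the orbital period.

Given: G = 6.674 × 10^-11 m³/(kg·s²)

GM = G · M = 6.674e-11 · 9.079e+22 = 6.05932e+12 m³/s².
Kepler's third law: T = 2π √(a³ / GM).
Substituting a = 4.01e+06 m and GM = 6.05932e+12 m³/s²:
T = 2π √((4.01e+06)³ / 6.05932e+12) s
T ≈ 2.05e+04 s = 5.694 hours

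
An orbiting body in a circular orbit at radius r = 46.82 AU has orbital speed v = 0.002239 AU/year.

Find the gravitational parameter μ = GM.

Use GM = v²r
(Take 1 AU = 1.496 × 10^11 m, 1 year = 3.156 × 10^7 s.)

Convert to SI: r = 46.82 AU = 7.00427e+12 m; v = 0.002239 AU/year = 10.6133 m/s.
For a circular orbit v² = GM/r, so GM = v² · r.
GM = (10.6133)² · 7.00427e+12 m³/s² ≈ 7.89e+14 m³/s² = 7.89 × 10^14 m³/s².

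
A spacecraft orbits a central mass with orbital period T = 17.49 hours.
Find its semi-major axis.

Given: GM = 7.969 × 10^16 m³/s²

Convert to SI: T = 17.49 hours = 62964 s.
Invert Kepler's third law: a = (GM · T² / (4π²))^(1/3).
Substituting T = 62964 s and GM = 7.969e+16 m³/s²:
a = (7.969e+16 · (62964)² / (4π²))^(1/3) m
a ≈ 2e+08 m = 200 Mm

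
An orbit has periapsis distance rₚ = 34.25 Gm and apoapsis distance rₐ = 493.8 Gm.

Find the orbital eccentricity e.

Convert to SI: rₚ = 34.25 Gm = 3.425e+10 m; rₐ = 493.8 Gm = 4.938e+11 m.
e = (rₐ − rₚ) / (rₐ + rₚ).
e = (4.938e+11 − 3.425e+10) / (4.938e+11 + 3.425e+10) = 4.5955e+11 / 5.2805e+11 ≈ 0.8703.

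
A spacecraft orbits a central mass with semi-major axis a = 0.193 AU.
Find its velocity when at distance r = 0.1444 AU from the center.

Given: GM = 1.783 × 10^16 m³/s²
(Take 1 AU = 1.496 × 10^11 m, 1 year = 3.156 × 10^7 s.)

Convert to SI: a = 0.193 AU = 2.88728e+10 m; r = 0.1444 AU = 2.16022e+10 m.
Vis-viva: v = √(GM · (2/r − 1/a)).
2/r − 1/a = 2/2.16022e+10 − 1/2.88728e+10 = 5.79483e-11 m⁻¹.
v = √(1.783e+16 · 5.79483e-11) m/s ≈ 1016 m/s = 0.2144 AU/year.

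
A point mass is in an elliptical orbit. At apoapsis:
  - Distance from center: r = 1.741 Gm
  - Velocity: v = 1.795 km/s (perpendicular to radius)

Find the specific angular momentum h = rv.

Convert to SI: r = 1.741 Gm = 1.741e+09 m; v = 1.795 km/s = 1795 m/s.
With v perpendicular to r, h = r · v.
h = 1.741e+09 · 1795 m²/s ≈ 3.125e+12 m²/s.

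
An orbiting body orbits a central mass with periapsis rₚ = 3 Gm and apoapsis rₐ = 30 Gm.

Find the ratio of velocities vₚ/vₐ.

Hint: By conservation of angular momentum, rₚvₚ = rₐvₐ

Convert to SI: rₚ = 3 Gm = 3e+09 m; rₐ = 30 Gm = 3e+10 m.
Conservation of angular momentum gives rₚvₚ = rₐvₐ, so vₚ/vₐ = rₐ/rₚ.
vₚ/vₐ = 3e+10 / 3e+09 ≈ 10.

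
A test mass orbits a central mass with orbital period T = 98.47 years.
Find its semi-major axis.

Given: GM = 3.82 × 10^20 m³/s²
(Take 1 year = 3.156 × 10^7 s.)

Convert to SI: T = 98.47 years = 3.10771e+09 s.
Invert Kepler's third law: a = (GM · T² / (4π²))^(1/3).
Substituting T = 3.10771e+09 s and GM = 3.82e+20 m³/s²:
a = (3.82e+20 · (3.10771e+09)² / (4π²))^(1/3) m
a ≈ 4.538e+12 m = 4.538 Tm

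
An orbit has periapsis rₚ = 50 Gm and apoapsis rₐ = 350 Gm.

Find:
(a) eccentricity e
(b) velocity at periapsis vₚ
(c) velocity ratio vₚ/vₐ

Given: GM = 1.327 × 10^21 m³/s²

Convert to SI: rₚ = 50 Gm = 5e+10 m; rₐ = 350 Gm = 3.5e+11 m.
(a) e = (rₐ − rₚ)/(rₐ + rₚ) = (3.5e+11 − 5e+10)/(3.5e+11 + 5e+10) ≈ 0.75
(b) With a = (rₚ + rₐ)/2 = 2e+11 m, vₚ = √(GM (2/rₚ − 1/a)) = √(1.327e+21 · (2/5e+10 − 1/2e+11)) m/s ≈ 2.155e+05 m/s
(c) Conservation of angular momentum (rₚvₚ = rₐvₐ) gives vₚ/vₐ = rₐ/rₚ = 3.5e+11/5e+10 ≈ 7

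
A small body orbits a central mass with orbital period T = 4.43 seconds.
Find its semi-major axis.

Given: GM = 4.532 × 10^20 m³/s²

Invert Kepler's third law: a = (GM · T² / (4π²))^(1/3).
Substituting T = 4.43 s and GM = 4.532e+20 m³/s²:
a = (4.532e+20 · (4.43)² / (4π²))^(1/3) m
a ≈ 6.085e+06 m = 6.085 Mm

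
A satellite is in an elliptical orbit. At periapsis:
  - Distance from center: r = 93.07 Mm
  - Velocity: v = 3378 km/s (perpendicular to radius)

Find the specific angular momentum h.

Convert to SI: r = 93.07 Mm = 9.307e+07 m; v = 3378 km/s = 3.378e+06 m/s.
With v perpendicular to r, h = r · v.
h = 9.307e+07 · 3.378e+06 m²/s ≈ 3.144e+14 m²/s.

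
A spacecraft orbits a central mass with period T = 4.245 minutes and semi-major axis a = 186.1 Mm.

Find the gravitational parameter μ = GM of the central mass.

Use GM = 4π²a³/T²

Convert to SI: T = 4.245 minutes = 254.7 s; a = 186.1 Mm = 1.861e+08 m.
GM = 4π² · a³ / T².
GM = 4π² · (1.861e+08)³ / (254.7)² m³/s² ≈ 3.922e+21 m³/s² = 3.922 × 10^21 m³/s².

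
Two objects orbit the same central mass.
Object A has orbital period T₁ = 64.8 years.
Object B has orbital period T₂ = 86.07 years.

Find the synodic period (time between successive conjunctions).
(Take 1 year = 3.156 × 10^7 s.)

Convert to SI: T₁ = 64.8 years = 2.04509e+09 s; T₂ = 86.07 years = 2.71637e+09 s.
T_syn = |T₁ · T₂ / (T₁ − T₂)|.
T_syn = |2.04509e+09 · 2.71637e+09 / (2.04509e+09 − 2.71637e+09)| s ≈ 8.276e+09 s = 262.2 years.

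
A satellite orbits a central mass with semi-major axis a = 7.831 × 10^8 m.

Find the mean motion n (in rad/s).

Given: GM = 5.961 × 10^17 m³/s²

n = √(GM / a³).
n = √(5.961e+17 / (7.831e+08)³) rad/s ≈ 3.523e-05 rad/s.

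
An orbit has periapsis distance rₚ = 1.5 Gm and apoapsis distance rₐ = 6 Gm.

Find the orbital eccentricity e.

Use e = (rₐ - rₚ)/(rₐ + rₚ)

Convert to SI: rₚ = 1.5 Gm = 1.5e+09 m; rₐ = 6 Gm = 6e+09 m.
e = (rₐ − rₚ) / (rₐ + rₚ).
e = (6e+09 − 1.5e+09) / (6e+09 + 1.5e+09) = 4.5e+09 / 7.5e+09 ≈ 0.6.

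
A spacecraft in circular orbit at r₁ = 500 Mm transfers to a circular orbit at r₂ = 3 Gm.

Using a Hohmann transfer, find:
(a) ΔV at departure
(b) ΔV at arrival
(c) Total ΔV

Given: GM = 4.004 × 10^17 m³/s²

Convert to SI: r₁ = 500 Mm = 5e+08 m; r₂ = 3 Gm = 3e+09 m.
Transfer semi-major axis: a_t = (r₁ + r₂)/2 = (5e+08 + 3e+09)/2 = 1.75e+09 m.
Circular speeds: v₁ = √(GM/r₁) = 28298.4 m/s, v₂ = √(GM/r₂) = 11552.8 m/s.
Transfer speeds (vis-viva v² = GM(2/r − 1/a_t)): v₁ᵗ = 37051.3 m/s, v₂ᵗ = 6175.22 m/s.
(a) ΔV₁ = |v₁ᵗ − v₁| ≈ 8753 m/s = 8.753 km/s.
(b) ΔV₂ = |v₂ − v₂ᵗ| ≈ 5378 m/s = 5.378 km/s.
(c) ΔV_total = ΔV₁ + ΔV₂ ≈ 1.413e+04 m/s = 14.13 km/s.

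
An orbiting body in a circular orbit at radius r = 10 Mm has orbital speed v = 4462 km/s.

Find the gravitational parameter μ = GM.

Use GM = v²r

Convert to SI: r = 10 Mm = 1e+07 m; v = 4462 km/s = 4.462e+06 m/s.
For a circular orbit v² = GM/r, so GM = v² · r.
GM = (4.462e+06)² · 1e+07 m³/s² ≈ 1.991e+20 m³/s² = 1.991 × 10^20 m³/s².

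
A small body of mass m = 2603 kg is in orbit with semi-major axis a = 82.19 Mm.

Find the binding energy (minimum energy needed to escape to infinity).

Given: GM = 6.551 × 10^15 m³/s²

Convert to SI: a = 82.19 Mm = 8.219e+07 m.
Total orbital energy is E = −GMm/(2a); binding energy is E_bind = −E = GMm/(2a).
E_bind = 6.551e+15 · 2603 / (2 · 8.219e+07) J ≈ 1.037e+11 J = 103.7 GJ.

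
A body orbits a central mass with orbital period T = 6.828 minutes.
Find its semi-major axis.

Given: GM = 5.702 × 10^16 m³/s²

Convert to SI: T = 6.828 minutes = 409.68 s.
Invert Kepler's third law: a = (GM · T² / (4π²))^(1/3).
Substituting T = 409.68 s and GM = 5.702e+16 m³/s²:
a = (5.702e+16 · (409.68)² / (4π²))^(1/3) m
a ≈ 6.235e+06 m = 6.235 × 10^6 m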